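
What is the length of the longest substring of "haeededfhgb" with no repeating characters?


Input: "haeededfhgb"
Sliding window (track last position of each char):
  Position 0 ('h'): window [0,0] length 1 -- new best
  Position 1 ('a'): window [0,1] length 2 -- new best
  Position 2 ('e'): window [0,2] length 3 -- new best
  Position 3 ('e'): repeat (last at 2), move window start to 3
  Position 3 ('e'): window [3,3] length 1
  Position 4 ('d'): window [3,4] length 2
  Position 5 ('e'): repeat (last at 3), move window start to 4
  Position 5 ('e'): window [4,5] length 2
  Position 6 ('d'): repeat (last at 4), move window start to 5
  Position 6 ('d'): window [5,6] length 2
  Position 7 ('f'): window [5,7] length 3
  Position 8 ('h'): window [5,8] length 4 -- new best
  Position 9 ('g'): window [5,9] length 5 -- new best
  Position 10 ('b'): window [5,10] length 6 -- new best
Longest substring with no repeats: "edfhgb" with length 6

6


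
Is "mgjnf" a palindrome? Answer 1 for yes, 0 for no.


Input: mgjnf
Reversed: fnjgm
  Compare pos 0 ('m') with pos 4 ('f'): MISMATCH
  Compare pos 1 ('g') with pos 3 ('n'): MISMATCH
Result: not a palindrome

0


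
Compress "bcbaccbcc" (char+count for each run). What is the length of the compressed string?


Input: bcbaccbcc
Runs:
  'b' x 1 => "b1"
  'c' x 1 => "c1"
  'b' x 1 => "b1"
  'a' x 1 => "a1"
  'c' x 2 => "c2"
  'b' x 1 => "b1"
  'c' x 2 => "c2"
Compressed: "b1c1b1a1c2b1c2"
Compressed length: 14

14


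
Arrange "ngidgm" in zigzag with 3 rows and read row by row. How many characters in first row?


Zigzag "ngidgm" into 3 rows:
Placing characters:
  'n' => row 0
  'g' => row 1
  'i' => row 2
  'd' => row 1
  'g' => row 0
  'm' => row 1
Rows:
  Row 0: "ng"
  Row 1: "gdm"
  Row 2: "i"
First row length: 2

2


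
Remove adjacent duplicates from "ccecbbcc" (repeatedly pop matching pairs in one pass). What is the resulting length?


Input: ccecbbcc
Stack-based adjacent duplicate removal:
  Read 'c': push. Stack: c
  Read 'c': matches stack top 'c' => pop. Stack: (empty)
  Read 'e': push. Stack: e
  Read 'c': push. Stack: ec
  Read 'b': push. Stack: ecb
  Read 'b': matches stack top 'b' => pop. Stack: ec
  Read 'c': matches stack top 'c' => pop. Stack: e
  Read 'c': push. Stack: ec
Final stack: "ec" (length 2)

2


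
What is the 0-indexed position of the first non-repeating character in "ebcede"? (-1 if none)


Input: ebcede
Character frequencies:
  'b': 1
  'c': 1
  'd': 1
  'e': 3
Scanning left to right for freq == 1:
  Position 0 ('e'): freq=3, skip
  Position 1 ('b'): unique! => answer = 1

1


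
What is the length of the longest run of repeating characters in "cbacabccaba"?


Input: "cbacabccaba"
Scanning for longest run:
  Position 1 ('b'): new char, reset run to 1
  Position 2 ('a'): new char, reset run to 1
  Position 3 ('c'): new char, reset run to 1
  Position 4 ('a'): new char, reset run to 1
  Position 5 ('b'): new char, reset run to 1
  Position 6 ('c'): new char, reset run to 1
  Position 7 ('c'): continues run of 'c', length=2
  Position 8 ('a'): new char, reset run to 1
  Position 9 ('b'): new char, reset run to 1
  Position 10 ('a'): new char, reset run to 1
Longest run: 'c' with length 2

2


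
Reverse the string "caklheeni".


Input: caklheeni
Reading characters right to left:
  Position 8: 'i'
  Position 7: 'n'
  Position 6: 'e'
  Position 5: 'e'
  Position 4: 'h'
  Position 3: 'l'
  Position 2: 'k'
  Position 1: 'a'
  Position 0: 'c'
Reversed: ineehlkac

ineehlkac


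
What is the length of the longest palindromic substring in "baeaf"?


Input: "baeaf"
Checking substrings for palindromes:
  [1:4] "aea" (len 3) => palindrome
Longest palindromic substring: "aea" with length 3

3


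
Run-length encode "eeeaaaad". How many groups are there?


Input: eeeaaaad
Scanning for consecutive runs:
  Group 1: 'e' x 3 (positions 0-2)
  Group 2: 'a' x 4 (positions 3-6)
  Group 3: 'd' x 1 (positions 7-7)
Total groups: 3

3


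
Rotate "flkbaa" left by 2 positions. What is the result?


Input: "flkbaa", rotate left by 2
First 2 characters: "fl"
Remaining characters: "kbaa"
Concatenate remaining + first: "kbaa" + "fl" = "kbaafl"

kbaafl


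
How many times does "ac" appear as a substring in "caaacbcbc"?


Searching for "ac" in "caaacbcbc"
Scanning each position:
  Position 0: "ca" => no
  Position 1: "aa" => no
  Position 2: "aa" => no
  Position 3: "ac" => MATCH
  Position 4: "cb" => no
  Position 5: "bc" => no
  Position 6: "cb" => no
  Position 7: "bc" => no
Total occurrences: 1

1


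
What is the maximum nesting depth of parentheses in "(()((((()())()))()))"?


Input: "(()((((()())()))()))"
Tracking depth:
  Position 0 '(': depth becomes 1
  Position 1 '(': depth becomes 2
  Position 2 ')': depth becomes 1
  Position 3 '(': depth becomes 2
  Position 4 '(': depth becomes 3
  Position 5 '(': depth becomes 4
  Position 6 '(': depth becomes 5
  Position 7 '(': depth becomes 6
  Position 8 ')': depth becomes 5
  Position 9 '(': depth becomes 6
  Position 10 ')': depth becomes 5
  Position 11 ')': depth becomes 4
  Position 12 '(': depth becomes 5
  Position 13 ')': depth becomes 4
  Position 14 ')': depth becomes 3
  Position 15 ')': depth becomes 2
  Position 16 '(': depth becomes 3
  Position 17 ')': depth becomes 2
  Position 18 ')': depth becomes 1
  Position 19 ')': depth becomes 0
Maximum depth reached: 6

6


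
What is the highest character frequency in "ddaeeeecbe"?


Input: ddaeeeecbe
Character counts:
  'a': 1
  'b': 1
  'c': 1
  'd': 2
  'e': 5
Maximum frequency: 5

5


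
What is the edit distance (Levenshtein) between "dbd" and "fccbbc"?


Computing edit distance: "dbd" -> "fccbbc"
DP table:
           f    c    c    b    b    c
      0    1    2    3    4    5    6
  d   1    1    2    3    4    5    6
  b   2    2    2    3    3    4    5
  d   3    3    3    3    4    4    5
Edit distance = dp[3][6] = 5

5


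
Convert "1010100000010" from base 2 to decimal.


Input: "1010100000010" in base 2
Positional expansion:
  Digit '1' (value 1) x 2^12 = 4096
  Digit '0' (value 0) x 2^11 = 0
  Digit '1' (value 1) x 2^10 = 1024
  Digit '0' (value 0) x 2^9 = 0
  Digit '1' (value 1) x 2^8 = 256
  Digit '0' (value 0) x 2^7 = 0
  Digit '0' (value 0) x 2^6 = 0
  Digit '0' (value 0) x 2^5 = 0
  Digit '0' (value 0) x 2^4 = 0
  Digit '0' (value 0) x 2^3 = 0
  Digit '0' (value 0) x 2^2 = 0
  Digit '1' (value 1) x 2^1 = 2
  Digit '0' (value 0) x 2^0 = 0
Sum = 5378

5378


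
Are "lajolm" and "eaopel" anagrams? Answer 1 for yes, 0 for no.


Strings: "lajolm", "eaopel"
Sorted first:  ajllmo
Sorted second: aeelop
Differ at position 1: 'j' vs 'e' => not anagrams

0


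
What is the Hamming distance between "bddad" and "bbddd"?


Comparing "bddad" and "bbddd" position by position:
  Position 0: 'b' vs 'b' => same
  Position 1: 'd' vs 'b' => differ
  Position 2: 'd' vs 'd' => same
  Position 3: 'a' vs 'd' => differ
  Position 4: 'd' vs 'd' => same
Total differences (Hamming distance): 2

2


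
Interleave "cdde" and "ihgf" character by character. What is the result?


Interleaving "cdde" and "ihgf":
  Position 0: 'c' from first, 'i' from second => "ci"
  Position 1: 'd' from first, 'h' from second => "dh"
  Position 2: 'd' from first, 'g' from second => "dg"
  Position 3: 'e' from first, 'f' from second => "ef"
Result: cidhdgef

cidhdgef


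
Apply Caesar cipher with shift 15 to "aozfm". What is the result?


Caesar cipher: shift "aozfm" by 15
  'a' (pos 0) + 15 = pos 15 = 'p'
  'o' (pos 14) + 15 = pos 3 = 'd'
  'z' (pos 25) + 15 = pos 14 = 'o'
  'f' (pos 5) + 15 = pos 20 = 'u'
  'm' (pos 12) + 15 = pos 1 = 'b'
Result: pdoub

pdoub


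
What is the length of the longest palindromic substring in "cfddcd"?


Input: "cfddcd"
Checking substrings for palindromes:
  [3:6] "dcd" (len 3) => palindrome
  [2:4] "dd" (len 2) => palindrome
Longest palindromic substring: "dcd" with length 3

3


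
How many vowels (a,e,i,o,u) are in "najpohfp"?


Input: najpohfp
Checking each character:
  'n' at position 0: consonant
  'a' at position 1: vowel (running total: 1)
  'j' at position 2: consonant
  'p' at position 3: consonant
  'o' at position 4: vowel (running total: 2)
  'h' at position 5: consonant
  'f' at position 6: consonant
  'p' at position 7: consonant
Total vowels: 2

2


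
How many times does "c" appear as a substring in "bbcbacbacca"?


Searching for "c" in "bbcbacbacca"
Scanning each position:
  Position 0: "b" => no
  Position 1: "b" => no
  Position 2: "c" => MATCH
  Position 3: "b" => no
  Position 4: "a" => no
  Position 5: "c" => MATCH
  Position 6: "b" => no
  Position 7: "a" => no
  Position 8: "c" => MATCH
  Position 9: "c" => MATCH
  Position 10: "a" => no
Total occurrences: 4

4


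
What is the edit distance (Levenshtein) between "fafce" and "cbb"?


Computing edit distance: "fafce" -> "cbb"
DP table:
           c    b    b
      0    1    2    3
  f   1    1    2    3
  a   2    2    2    3
  f   3    3    3    3
  c   4    3    4    4
  e   5    4    4    5
Edit distance = dp[5][3] = 5

5


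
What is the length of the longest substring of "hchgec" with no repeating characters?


Input: "hchgec"
Sliding window (track last position of each char):
  Position 0 ('h'): window [0,0] length 1 -- new best
  Position 1 ('c'): window [0,1] length 2 -- new best
  Position 2 ('h'): repeat (last at 0), move window start to 1
  Position 2 ('h'): window [1,2] length 2
  Position 3 ('g'): window [1,3] length 3 -- new best
  Position 4 ('e'): window [1,4] length 4 -- new best
  Position 5 ('c'): repeat (last at 1), move window start to 2
  Position 5 ('c'): window [2,5] length 4
Longest substring with no repeats: "chge" with length 4

4


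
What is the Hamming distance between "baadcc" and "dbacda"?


Comparing "baadcc" and "dbacda" position by position:
  Position 0: 'b' vs 'd' => differ
  Position 1: 'a' vs 'b' => differ
  Position 2: 'a' vs 'a' => same
  Position 3: 'd' vs 'c' => differ
  Position 4: 'c' vs 'd' => differ
  Position 5: 'c' vs 'a' => differ
Total differences (Hamming distance): 5

5


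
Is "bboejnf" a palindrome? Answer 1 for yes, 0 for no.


Input: bboejnf
Reversed: fnjeobb
  Compare pos 0 ('b') with pos 6 ('f'): MISMATCH
  Compare pos 1 ('b') with pos 5 ('n'): MISMATCH
  Compare pos 2 ('o') with pos 4 ('j'): MISMATCH
Result: not a palindrome

0


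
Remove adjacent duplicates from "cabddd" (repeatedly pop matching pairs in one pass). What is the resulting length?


Input: cabddd
Stack-based adjacent duplicate removal:
  Read 'c': push. Stack: c
  Read 'a': push. Stack: ca
  Read 'b': push. Stack: cab
  Read 'd': push. Stack: cabd
  Read 'd': matches stack top 'd' => pop. Stack: cab
  Read 'd': push. Stack: cabd
Final stack: "cabd" (length 4)

4


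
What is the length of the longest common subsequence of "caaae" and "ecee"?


LCS of "caaae" and "ecee"
DP table:
           e    c    e    e
      0    0    0    0    0
  c   0    0    1    1    1
  a   0    0    1    1    1
  a   0    0    1    1    1
  a   0    0    1    1    1
  e   0    1    1    2    2
LCS length = dp[5][4] = 2

2


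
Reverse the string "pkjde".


Input: pkjde
Reading characters right to left:
  Position 4: 'e'
  Position 3: 'd'
  Position 2: 'j'
  Position 1: 'k'
  Position 0: 'p'
Reversed: edjkp

edjkp


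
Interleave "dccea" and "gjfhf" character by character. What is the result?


Interleaving "dccea" and "gjfhf":
  Position 0: 'd' from first, 'g' from second => "dg"
  Position 1: 'c' from first, 'j' from second => "cj"
  Position 2: 'c' from first, 'f' from second => "cf"
  Position 3: 'e' from first, 'h' from second => "eh"
  Position 4: 'a' from first, 'f' from second => "af"
Result: dgcjcfehaf

dgcjcfehaf


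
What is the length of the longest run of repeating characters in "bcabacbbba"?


Input: "bcabacbbba"
Scanning for longest run:
  Position 1 ('c'): new char, reset run to 1
  Position 2 ('a'): new char, reset run to 1
  Position 3 ('b'): new char, reset run to 1
  Position 4 ('a'): new char, reset run to 1
  Position 5 ('c'): new char, reset run to 1
  Position 6 ('b'): new char, reset run to 1
  Position 7 ('b'): continues run of 'b', length=2
  Position 8 ('b'): continues run of 'b', length=3
  Position 9 ('a'): new char, reset run to 1
Longest run: 'b' with length 3

3


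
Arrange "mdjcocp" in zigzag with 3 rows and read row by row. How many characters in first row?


Zigzag "mdjcocp" into 3 rows:
Placing characters:
  'm' => row 0
  'd' => row 1
  'j' => row 2
  'c' => row 1
  'o' => row 0
  'c' => row 1
  'p' => row 2
Rows:
  Row 0: "mo"
  Row 1: "dcc"
  Row 2: "jp"
First row length: 2

2


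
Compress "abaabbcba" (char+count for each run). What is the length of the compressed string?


Input: abaabbcba
Runs:
  'a' x 1 => "a1"
  'b' x 1 => "b1"
  'a' x 2 => "a2"
  'b' x 2 => "b2"
  'c' x 1 => "c1"
  'b' x 1 => "b1"
  'a' x 1 => "a1"
Compressed: "a1b1a2b2c1b1a1"
Compressed length: 14

14


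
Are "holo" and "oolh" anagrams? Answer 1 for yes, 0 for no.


Strings: "holo", "oolh"
Sorted first:  hloo
Sorted second: hloo
Sorted forms match => anagrams

1


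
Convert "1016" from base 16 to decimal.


Input: "1016" in base 16
Positional expansion:
  Digit '1' (value 1) x 16^3 = 4096
  Digit '0' (value 0) x 16^2 = 0
  Digit '1' (value 1) x 16^1 = 16
  Digit '6' (value 6) x 16^0 = 6
Sum = 4118

4118


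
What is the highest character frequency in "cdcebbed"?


Input: cdcebbed
Character counts:
  'b': 2
  'c': 2
  'd': 2
  'e': 2
Maximum frequency: 2

2


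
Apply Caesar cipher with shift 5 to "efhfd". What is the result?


Caesar cipher: shift "efhfd" by 5
  'e' (pos 4) + 5 = pos 9 = 'j'
  'f' (pos 5) + 5 = pos 10 = 'k'
  'h' (pos 7) + 5 = pos 12 = 'm'
  'f' (pos 5) + 5 = pos 10 = 'k'
  'd' (pos 3) + 5 = pos 8 = 'i'
Result: jkmki

jkmki


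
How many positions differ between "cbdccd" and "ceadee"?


Comparing "cbdccd" and "ceadee" position by position:
  Position 0: 'c' vs 'c' => same
  Position 1: 'b' vs 'e' => DIFFER
  Position 2: 'd' vs 'a' => DIFFER
  Position 3: 'c' vs 'd' => DIFFER
  Position 4: 'c' vs 'e' => DIFFER
  Position 5: 'd' vs 'e' => DIFFER
Positions that differ: 5

5


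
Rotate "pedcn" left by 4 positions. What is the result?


Input: "pedcn", rotate left by 4
First 4 characters: "pedc"
Remaining characters: "n"
Concatenate remaining + first: "n" + "pedc" = "npedc"

npedc


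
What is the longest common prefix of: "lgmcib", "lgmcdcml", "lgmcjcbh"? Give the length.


Words: lgmcib, lgmcdcml, lgmcjcbh
  Position 0: all 'l' => match
  Position 1: all 'g' => match
  Position 2: all 'm' => match
  Position 3: all 'c' => match
  Position 4: ('i', 'd', 'j') => mismatch, stop
LCP = "lgmc" (length 4)

4


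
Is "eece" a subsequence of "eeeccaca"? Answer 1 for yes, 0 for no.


Check if "eece" is a subsequence of "eeeccaca"
Greedy scan:
  Position 0 ('e'): matches sub[0] = 'e'
  Position 1 ('e'): matches sub[1] = 'e'
  Position 2 ('e'): no match needed
  Position 3 ('c'): matches sub[2] = 'c'
  Position 4 ('c'): no match needed
  Position 5 ('a'): no match needed
  Position 6 ('c'): no match needed
  Position 7 ('a'): no match needed
Only matched 3/4 characters => not a subsequence

0


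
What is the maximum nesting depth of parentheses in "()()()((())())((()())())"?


Input: "()()()((())())((()())())"
Tracking depth:
  Position 0 '(': depth becomes 1
  Position 1 ')': depth becomes 0
  Position 2 '(': depth becomes 1
  Position 3 ')': depth becomes 0
  Position 4 '(': depth becomes 1
  Position 5 ')': depth becomes 0
  Position 6 '(': depth becomes 1
  Position 7 '(': depth becomes 2
  Position 8 '(': depth becomes 3
  Position 9 ')': depth becomes 2
  Position 10 ')': depth becomes 1
  Position 11 '(': depth becomes 2
  Position 12 ')': depth becomes 1
  Position 13 ')': depth becomes 0
  Position 14 '(': depth becomes 1
  Position 15 '(': depth becomes 2
  Position 16 '(': depth becomes 3
  Position 17 ')': depth becomes 2
  Position 18 '(': depth becomes 3
  Position 19 ')': depth becomes 2
  Position 20 ')': depth becomes 1
  Position 21 '(': depth becomes 2
  Position 22 ')': depth becomes 1
  Position 23 ')': depth becomes 0
Maximum depth reached: 3

3


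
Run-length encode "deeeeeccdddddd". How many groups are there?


Input: deeeeeccdddddd
Scanning for consecutive runs:
  Group 1: 'd' x 1 (positions 0-0)
  Group 2: 'e' x 5 (positions 1-5)
  Group 3: 'c' x 2 (positions 6-7)
  Group 4: 'd' x 6 (positions 8-13)
Total groups: 4

4


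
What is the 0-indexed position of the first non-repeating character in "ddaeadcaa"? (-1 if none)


Input: ddaeadcaa
Character frequencies:
  'a': 4
  'c': 1
  'd': 3
  'e': 1
Scanning left to right for freq == 1:
  Position 0 ('d'): freq=3, skip
  Position 1 ('d'): freq=3, skip
  Position 2 ('a'): freq=4, skip
  Position 3 ('e'): unique! => answer = 3

3


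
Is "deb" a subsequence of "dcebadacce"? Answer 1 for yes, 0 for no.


Check if "deb" is a subsequence of "dcebadacce"
Greedy scan:
  Position 0 ('d'): matches sub[0] = 'd'
  Position 1 ('c'): no match needed
  Position 2 ('e'): matches sub[1] = 'e'
  Position 3 ('b'): matches sub[2] = 'b'
  Position 4 ('a'): no match needed
  Position 5 ('d'): no match needed
  Position 6 ('a'): no match needed
  Position 7 ('c'): no match needed
  Position 8 ('c'): no match needed
  Position 9 ('e'): no match needed
All 3 characters matched => is a subsequence

1


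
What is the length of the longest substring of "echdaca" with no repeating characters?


Input: "echdaca"
Sliding window (track last position of each char):
  Position 0 ('e'): window [0,0] length 1 -- new best
  Position 1 ('c'): window [0,1] length 2 -- new best
  Position 2 ('h'): window [0,2] length 3 -- new best
  Position 3 ('d'): window [0,3] length 4 -- new best
  Position 4 ('a'): window [0,4] length 5 -- new best
  Position 5 ('c'): repeat (last at 1), move window start to 2
  Position 5 ('c'): window [2,5] length 4
  Position 6 ('a'): repeat (last at 4), move window start to 5
  Position 6 ('a'): window [5,6] length 2
Longest substring with no repeats: "echda" with length 5

5


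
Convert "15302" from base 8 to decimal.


Input: "15302" in base 8
Positional expansion:
  Digit '1' (value 1) x 8^4 = 4096
  Digit '5' (value 5) x 8^3 = 2560
  Digit '3' (value 3) x 8^2 = 192
  Digit '0' (value 0) x 8^1 = 0
  Digit '2' (value 2) x 8^0 = 2
Sum = 6850

6850


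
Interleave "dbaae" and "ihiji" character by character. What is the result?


Interleaving "dbaae" and "ihiji":
  Position 0: 'd' from first, 'i' from second => "di"
  Position 1: 'b' from first, 'h' from second => "bh"
  Position 2: 'a' from first, 'i' from second => "ai"
  Position 3: 'a' from first, 'j' from second => "aj"
  Position 4: 'e' from first, 'i' from second => "ei"
Result: dibhaiajei

dibhaiajei


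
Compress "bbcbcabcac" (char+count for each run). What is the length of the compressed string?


Input: bbcbcabcac
Runs:
  'b' x 2 => "b2"
  'c' x 1 => "c1"
  'b' x 1 => "b1"
  'c' x 1 => "c1"
  'a' x 1 => "a1"
  'b' x 1 => "b1"
  'c' x 1 => "c1"
  'a' x 1 => "a1"
  'c' x 1 => "c1"
Compressed: "b2c1b1c1a1b1c1a1c1"
Compressed length: 18

18


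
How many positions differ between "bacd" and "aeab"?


Comparing "bacd" and "aeab" position by position:
  Position 0: 'b' vs 'a' => DIFFER
  Position 1: 'a' vs 'e' => DIFFER
  Position 2: 'c' vs 'a' => DIFFER
  Position 3: 'd' vs 'b' => DIFFER
Positions that differ: 4

4


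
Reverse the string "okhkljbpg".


Input: okhkljbpg
Reading characters right to left:
  Position 8: 'g'
  Position 7: 'p'
  Position 6: 'b'
  Position 5: 'j'
  Position 4: 'l'
  Position 3: 'k'
  Position 2: 'h'
  Position 1: 'k'
  Position 0: 'o'
Reversed: gpbjlkhko

gpbjlkhko


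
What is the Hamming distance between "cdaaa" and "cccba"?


Comparing "cdaaa" and "cccba" position by position:
  Position 0: 'c' vs 'c' => same
  Position 1: 'd' vs 'c' => differ
  Position 2: 'a' vs 'c' => differ
  Position 3: 'a' vs 'b' => differ
  Position 4: 'a' vs 'a' => same
Total differences (Hamming distance): 3

3


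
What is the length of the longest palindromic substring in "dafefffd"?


Input: "dafefffd"
Checking substrings for palindromes:
  [2:5] "fef" (len 3) => palindrome
  [4:7] "fff" (len 3) => palindrome
  [4:6] "ff" (len 2) => palindrome
  [5:7] "ff" (len 2) => palindrome
Longest palindromic substring: "fef" with length 3

3


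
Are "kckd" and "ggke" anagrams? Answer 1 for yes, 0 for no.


Strings: "kckd", "ggke"
Sorted first:  cdkk
Sorted second: eggk
Differ at position 0: 'c' vs 'e' => not anagrams

0


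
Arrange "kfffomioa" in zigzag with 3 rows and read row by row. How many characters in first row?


Zigzag "kfffomioa" into 3 rows:
Placing characters:
  'k' => row 0
  'f' => row 1
  'f' => row 2
  'f' => row 1
  'o' => row 0
  'm' => row 1
  'i' => row 2
  'o' => row 1
  'a' => row 0
Rows:
  Row 0: "koa"
  Row 1: "ffmo"
  Row 2: "fi"
First row length: 3

3


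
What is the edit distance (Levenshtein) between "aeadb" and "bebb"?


Computing edit distance: "aeadb" -> "bebb"
DP table:
           b    e    b    b
      0    1    2    3    4
  a   1    1    2    3    4
  e   2    2    1    2    3
  a   3    3    2    2    3
  d   4    4    3    3    3
  b   5    4    4    3    3
Edit distance = dp[5][4] = 3

3


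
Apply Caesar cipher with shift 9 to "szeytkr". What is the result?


Caesar cipher: shift "szeytkr" by 9
  's' (pos 18) + 9 = pos 1 = 'b'
  'z' (pos 25) + 9 = pos 8 = 'i'
  'e' (pos 4) + 9 = pos 13 = 'n'
  'y' (pos 24) + 9 = pos 7 = 'h'
  't' (pos 19) + 9 = pos 2 = 'c'
  'k' (pos 10) + 9 = pos 19 = 't'
  'r' (pos 17) + 9 = pos 0 = 'a'
Result: binhcta

binhcta


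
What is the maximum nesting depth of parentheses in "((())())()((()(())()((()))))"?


Input: "((())())()((()(())()((()))))"
Tracking depth:
  Position 0 '(': depth becomes 1
  Position 1 '(': depth becomes 2
  Position 2 '(': depth becomes 3
  Position 3 ')': depth becomes 2
  Position 4 ')': depth becomes 1
  Position 5 '(': depth becomes 2
  Position 6 ')': depth becomes 1
  Position 7 ')': depth becomes 0
  Position 8 '(': depth becomes 1
  Position 9 ')': depth becomes 0
  Position 10 '(': depth becomes 1
  Position 11 '(': depth becomes 2
  Position 12 '(': depth becomes 3
  Position 13 ')': depth becomes 2
  Position 14 '(': depth becomes 3
  Position 15 '(': depth becomes 4
  Position 16 ')': depth becomes 3
  Position 17 ')': depth becomes 2
  Position 18 '(': depth becomes 3
  Position 19 ')': depth becomes 2
  Position 20 '(': depth becomes 3
  Position 21 '(': depth becomes 4
  Position 22 '(': depth becomes 5
  Position 23 ')': depth becomes 4
  Position 24 ')': depth becomes 3
  Position 25 ')': depth becomes 2
  Position 26 ')': depth becomes 1
  Position 27 ')': depth becomes 0
Maximum depth reached: 5

5


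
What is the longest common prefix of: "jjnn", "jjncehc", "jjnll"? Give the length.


Words: jjnn, jjncehc, jjnll
  Position 0: all 'j' => match
  Position 1: all 'j' => match
  Position 2: all 'n' => match
  Position 3: ('n', 'c', 'l') => mismatch, stop
LCP = "jjn" (length 3)

3


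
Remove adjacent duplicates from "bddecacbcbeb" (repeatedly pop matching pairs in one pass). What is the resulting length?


Input: bddecacbcbeb
Stack-based adjacent duplicate removal:
  Read 'b': push. Stack: b
  Read 'd': push. Stack: bd
  Read 'd': matches stack top 'd' => pop. Stack: b
  Read 'e': push. Stack: be
  Read 'c': push. Stack: bec
  Read 'a': push. Stack: beca
  Read 'c': push. Stack: becac
  Read 'b': push. Stack: becacb
  Read 'c': push. Stack: becacbc
  Read 'b': push. Stack: becacbcb
  Read 'e': push. Stack: becacbcbe
  Read 'b': push. Stack: becacbcbeb
Final stack: "becacbcbeb" (length 10)

10


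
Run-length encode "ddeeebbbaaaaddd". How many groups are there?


Input: ddeeebbbaaaaddd
Scanning for consecutive runs:
  Group 1: 'd' x 2 (positions 0-1)
  Group 2: 'e' x 3 (positions 2-4)
  Group 3: 'b' x 3 (positions 5-7)
  Group 4: 'a' x 4 (positions 8-11)
  Group 5: 'd' x 3 (positions 12-14)
Total groups: 5

5


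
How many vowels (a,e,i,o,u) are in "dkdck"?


Input: dkdck
Checking each character:
  'd' at position 0: consonant
  'k' at position 1: consonant
  'd' at position 2: consonant
  'c' at position 3: consonant
  'k' at position 4: consonant
Total vowels: 0

0


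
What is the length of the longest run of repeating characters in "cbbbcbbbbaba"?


Input: "cbbbcbbbbaba"
Scanning for longest run:
  Position 1 ('b'): new char, reset run to 1
  Position 2 ('b'): continues run of 'b', length=2
  Position 3 ('b'): continues run of 'b', length=3
  Position 4 ('c'): new char, reset run to 1
  Position 5 ('b'): new char, reset run to 1
  Position 6 ('b'): continues run of 'b', length=2
  Position 7 ('b'): continues run of 'b', length=3
  Position 8 ('b'): continues run of 'b', length=4
  Position 9 ('a'): new char, reset run to 1
  Position 10 ('b'): new char, reset run to 1
  Position 11 ('a'): new char, reset run to 1
Longest run: 'b' with length 4

4


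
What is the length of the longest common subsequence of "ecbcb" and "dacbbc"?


LCS of "ecbcb" and "dacbbc"
DP table:
           d    a    c    b    b    c
      0    0    0    0    0    0    0
  e   0    0    0    0    0    0    0
  c   0    0    0    1    1    1    1
  b   0    0    0    1    2    2    2
  c   0    0    0    1    2    2    3
  b   0    0    0    1    2    3    3
LCS length = dp[5][6] = 3

3


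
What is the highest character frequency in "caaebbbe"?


Input: caaebbbe
Character counts:
  'a': 2
  'b': 3
  'c': 1
  'e': 2
Maximum frequency: 3

3


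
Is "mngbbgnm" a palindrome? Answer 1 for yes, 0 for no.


Input: mngbbgnm
Reversed: mngbbgnm
  Compare pos 0 ('m') with pos 7 ('m'): match
  Compare pos 1 ('n') with pos 6 ('n'): match
  Compare pos 2 ('g') with pos 5 ('g'): match
  Compare pos 3 ('b') with pos 4 ('b'): match
Result: palindrome

1


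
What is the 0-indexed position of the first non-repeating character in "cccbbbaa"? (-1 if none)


Input: cccbbbaa
Character frequencies:
  'a': 2
  'b': 3
  'c': 3
Scanning left to right for freq == 1:
  Position 0 ('c'): freq=3, skip
  Position 1 ('c'): freq=3, skip
  Position 2 ('c'): freq=3, skip
  Position 3 ('b'): freq=3, skip
  Position 4 ('b'): freq=3, skip
  Position 5 ('b'): freq=3, skip
  Position 6 ('a'): freq=2, skip
  Position 7 ('a'): freq=2, skip
  No unique character found => answer = -1

-1


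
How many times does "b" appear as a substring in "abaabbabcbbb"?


Searching for "b" in "abaabbabcbbb"
Scanning each position:
  Position 0: "a" => no
  Position 1: "b" => MATCH
  Position 2: "a" => no
  Position 3: "a" => no
  Position 4: "b" => MATCH
  Position 5: "b" => MATCH
  Position 6: "a" => no
  Position 7: "b" => MATCH
  Position 8: "c" => no
  Position 9: "b" => MATCH
  Position 10: "b" => MATCH
  Position 11: "b" => MATCH
Total occurrences: 7

7


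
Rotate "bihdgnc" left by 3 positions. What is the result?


Input: "bihdgnc", rotate left by 3
First 3 characters: "bih"
Remaining characters: "dgnc"
Concatenate remaining + first: "dgnc" + "bih" = "dgncbih"

dgncbih


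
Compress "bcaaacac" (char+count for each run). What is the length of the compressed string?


Input: bcaaacac
Runs:
  'b' x 1 => "b1"
  'c' x 1 => "c1"
  'a' x 3 => "a3"
  'c' x 1 => "c1"
  'a' x 1 => "a1"
  'c' x 1 => "c1"
Compressed: "b1c1a3c1a1c1"
Compressed length: 12

12


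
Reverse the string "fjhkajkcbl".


Input: fjhkajkcbl
Reading characters right to left:
  Position 9: 'l'
  Position 8: 'b'
  Position 7: 'c'
  Position 6: 'k'
  Position 5: 'j'
  Position 4: 'a'
  Position 3: 'k'
  Position 2: 'h'
  Position 1: 'j'
  Position 0: 'f'
Reversed: lbckjakhjf

lbckjakhjf


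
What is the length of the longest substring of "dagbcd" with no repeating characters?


Input: "dagbcd"
Sliding window (track last position of each char):
  Position 0 ('d'): window [0,0] length 1 -- new best
  Position 1 ('a'): window [0,1] length 2 -- new best
  Position 2 ('g'): window [0,2] length 3 -- new best
  Position 3 ('b'): window [0,3] length 4 -- new best
  Position 4 ('c'): window [0,4] length 5 -- new best
  Position 5 ('d'): repeat (last at 0), move window start to 1
  Position 5 ('d'): window [1,5] length 5
Longest substring with no repeats: "dagbc" with length 5

5


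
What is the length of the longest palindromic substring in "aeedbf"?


Input: "aeedbf"
Checking substrings for palindromes:
  [1:3] "ee" (len 2) => palindrome
Longest palindromic substring: "ee" with length 2

2


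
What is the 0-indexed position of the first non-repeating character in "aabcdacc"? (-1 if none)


Input: aabcdacc
Character frequencies:
  'a': 3
  'b': 1
  'c': 3
  'd': 1
Scanning left to right for freq == 1:
  Position 0 ('a'): freq=3, skip
  Position 1 ('a'): freq=3, skip
  Position 2 ('b'): unique! => answer = 2

2


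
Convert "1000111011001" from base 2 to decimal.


Input: "1000111011001" in base 2
Positional expansion:
  Digit '1' (value 1) x 2^12 = 4096
  Digit '0' (value 0) x 2^11 = 0
  Digit '0' (value 0) x 2^10 = 0
  Digit '0' (value 0) x 2^9 = 0
  Digit '1' (value 1) x 2^8 = 256
  Digit '1' (value 1) x 2^7 = 128
  Digit '1' (value 1) x 2^6 = 64
  Digit '0' (value 0) x 2^5 = 0
  Digit '1' (value 1) x 2^4 = 16
  Digit '1' (value 1) x 2^3 = 8
  Digit '0' (value 0) x 2^2 = 0
  Digit '0' (value 0) x 2^1 = 0
  Digit '1' (value 1) x 2^0 = 1
Sum = 4569

4569


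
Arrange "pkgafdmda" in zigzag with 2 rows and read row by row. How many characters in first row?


Zigzag "pkgafdmda" into 2 rows:
Placing characters:
  'p' => row 0
  'k' => row 1
  'g' => row 0
  'a' => row 1
  'f' => row 0
  'd' => row 1
  'm' => row 0
  'd' => row 1
  'a' => row 0
Rows:
  Row 0: "pgfma"
  Row 1: "kadd"
First row length: 5

5


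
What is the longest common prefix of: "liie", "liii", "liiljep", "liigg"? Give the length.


Words: liie, liii, liiljep, liigg
  Position 0: all 'l' => match
  Position 1: all 'i' => match
  Position 2: all 'i' => match
  Position 3: ('e', 'i', 'l', 'g') => mismatch, stop
LCP = "lii" (length 3)

3


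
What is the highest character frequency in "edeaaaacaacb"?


Input: edeaaaacaacb
Character counts:
  'a': 6
  'b': 1
  'c': 2
  'd': 1
  'e': 2
Maximum frequency: 6

6


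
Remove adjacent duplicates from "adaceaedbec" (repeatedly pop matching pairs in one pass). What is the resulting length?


Input: adaceaedbec
Stack-based adjacent duplicate removal:
  Read 'a': push. Stack: a
  Read 'd': push. Stack: ad
  Read 'a': push. Stack: ada
  Read 'c': push. Stack: adac
  Read 'e': push. Stack: adace
  Read 'a': push. Stack: adacea
  Read 'e': push. Stack: adaceae
  Read 'd': push. Stack: adaceaed
  Read 'b': push. Stack: adaceaedb
  Read 'e': push. Stack: adaceaedbe
  Read 'c': push. Stack: adaceaedbec
Final stack: "adaceaedbec" (length 11)

11


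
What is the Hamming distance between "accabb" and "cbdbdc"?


Comparing "accabb" and "cbdbdc" position by position:
  Position 0: 'a' vs 'c' => differ
  Position 1: 'c' vs 'b' => differ
  Position 2: 'c' vs 'd' => differ
  Position 3: 'a' vs 'b' => differ
  Position 4: 'b' vs 'd' => differ
  Position 5: 'b' vs 'c' => differ
Total differences (Hamming distance): 6

6


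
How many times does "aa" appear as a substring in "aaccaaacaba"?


Searching for "aa" in "aaccaaacaba"
Scanning each position:
  Position 0: "aa" => MATCH
  Position 1: "ac" => no
  Position 2: "cc" => no
  Position 3: "ca" => no
  Position 4: "aa" => MATCH
  Position 5: "aa" => MATCH
  Position 6: "ac" => no
  Position 7: "ca" => no
  Position 8: "ab" => no
  Position 9: "ba" => no
Total occurrences: 3

3


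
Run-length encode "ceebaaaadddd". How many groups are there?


Input: ceebaaaadddd
Scanning for consecutive runs:
  Group 1: 'c' x 1 (positions 0-0)
  Group 2: 'e' x 2 (positions 1-2)
  Group 3: 'b' x 1 (positions 3-3)
  Group 4: 'a' x 4 (positions 4-7)
  Group 5: 'd' x 4 (positions 8-11)
Total groups: 5

5


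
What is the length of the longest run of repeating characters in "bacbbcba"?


Input: "bacbbcba"
Scanning for longest run:
  Position 1 ('a'): new char, reset run to 1
  Position 2 ('c'): new char, reset run to 1
  Position 3 ('b'): new char, reset run to 1
  Position 4 ('b'): continues run of 'b', length=2
  Position 5 ('c'): new char, reset run to 1
  Position 6 ('b'): new char, reset run to 1
  Position 7 ('a'): new char, reset run to 1
Longest run: 'b' with length 2

2


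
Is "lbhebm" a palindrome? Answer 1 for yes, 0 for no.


Input: lbhebm
Reversed: mbehbl
  Compare pos 0 ('l') with pos 5 ('m'): MISMATCH
  Compare pos 1 ('b') with pos 4 ('b'): match
  Compare pos 2 ('h') with pos 3 ('e'): MISMATCH
Result: not a palindrome

0


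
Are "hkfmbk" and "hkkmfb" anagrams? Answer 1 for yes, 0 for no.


Strings: "hkfmbk", "hkkmfb"
Sorted first:  bfhkkm
Sorted second: bfhkkm
Sorted forms match => anagrams

1


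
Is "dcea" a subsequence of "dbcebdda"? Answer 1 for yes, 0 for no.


Check if "dcea" is a subsequence of "dbcebdda"
Greedy scan:
  Position 0 ('d'): matches sub[0] = 'd'
  Position 1 ('b'): no match needed
  Position 2 ('c'): matches sub[1] = 'c'
  Position 3 ('e'): matches sub[2] = 'e'
  Position 4 ('b'): no match needed
  Position 5 ('d'): no match needed
  Position 6 ('d'): no match needed
  Position 7 ('a'): matches sub[3] = 'a'
All 4 characters matched => is a subsequence

1


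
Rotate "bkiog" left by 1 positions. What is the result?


Input: "bkiog", rotate left by 1
First 1 characters: "b"
Remaining characters: "kiog"
Concatenate remaining + first: "kiog" + "b" = "kiogb"

kiogb


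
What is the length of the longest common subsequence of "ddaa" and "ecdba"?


LCS of "ddaa" and "ecdba"
DP table:
           e    c    d    b    a
      0    0    0    0    0    0
  d   0    0    0    1    1    1
  d   0    0    0    1    1    1
  a   0    0    0    1    1    2
  a   0    0    0    1    1    2
LCS length = dp[4][5] = 2

2


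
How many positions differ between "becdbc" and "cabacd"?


Comparing "becdbc" and "cabacd" position by position:
  Position 0: 'b' vs 'c' => DIFFER
  Position 1: 'e' vs 'a' => DIFFER
  Position 2: 'c' vs 'b' => DIFFER
  Position 3: 'd' vs 'a' => DIFFER
  Position 4: 'b' vs 'c' => DIFFER
  Position 5: 'c' vs 'd' => DIFFER
Positions that differ: 6

6


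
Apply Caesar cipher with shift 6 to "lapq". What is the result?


Caesar cipher: shift "lapq" by 6
  'l' (pos 11) + 6 = pos 17 = 'r'
  'a' (pos 0) + 6 = pos 6 = 'g'
  'p' (pos 15) + 6 = pos 21 = 'v'
  'q' (pos 16) + 6 = pos 22 = 'w'
Result: rgvw

rgvw


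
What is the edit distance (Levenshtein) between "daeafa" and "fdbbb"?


Computing edit distance: "daeafa" -> "fdbbb"
DP table:
           f    d    b    b    b
      0    1    2    3    4    5
  d   1    1    1    2    3    4
  a   2    2    2    2    3    4
  e   3    3    3    3    3    4
  a   4    4    4    4    4    4
  f   5    4    5    5    5    5
  a   6    5    5    6    6    6
Edit distance = dp[6][5] = 6

6


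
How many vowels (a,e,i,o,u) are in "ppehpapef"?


Input: ppehpapef
Checking each character:
  'p' at position 0: consonant
  'p' at position 1: consonant
  'e' at position 2: vowel (running total: 1)
  'h' at position 3: consonant
  'p' at position 4: consonant
  'a' at position 5: vowel (running total: 2)
  'p' at position 6: consonant
  'e' at position 7: vowel (running total: 3)
  'f' at position 8: consonant
Total vowels: 3

3


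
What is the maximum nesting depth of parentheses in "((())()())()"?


Input: "((())()())()"
Tracking depth:
  Position 0 '(': depth becomes 1
  Position 1 '(': depth becomes 2
  Position 2 '(': depth becomes 3
  Position 3 ')': depth becomes 2
  Position 4 ')': depth becomes 1
  Position 5 '(': depth becomes 2
  Position 6 ')': depth becomes 1
  Position 7 '(': depth becomes 2
  Position 8 ')': depth becomes 1
  Position 9 ')': depth becomes 0
  Position 10 '(': depth becomes 1
  Position 11 ')': depth becomes 0
Maximum depth reached: 3

3


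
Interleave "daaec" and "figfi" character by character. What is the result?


Interleaving "daaec" and "figfi":
  Position 0: 'd' from first, 'f' from second => "df"
  Position 1: 'a' from first, 'i' from second => "ai"
  Position 2: 'a' from first, 'g' from second => "ag"
  Position 3: 'e' from first, 'f' from second => "ef"
  Position 4: 'c' from first, 'i' from second => "ci"
Result: dfaiagefci

dfaiagefci


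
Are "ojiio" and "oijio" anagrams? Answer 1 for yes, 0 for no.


Strings: "ojiio", "oijio"
Sorted first:  iijoo
Sorted second: iijoo
Sorted forms match => anagrams

1


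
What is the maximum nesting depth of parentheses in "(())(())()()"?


Input: "(())(())()()"
Tracking depth:
  Position 0 '(': depth becomes 1
  Position 1 '(': depth becomes 2
  Position 2 ')': depth becomes 1
  Position 3 ')': depth becomes 0
  Position 4 '(': depth becomes 1
  Position 5 '(': depth becomes 2
  Position 6 ')': depth becomes 1
  Position 7 ')': depth becomes 0
  Position 8 '(': depth becomes 1
  Position 9 ')': depth becomes 0
  Position 10 '(': depth becomes 1
  Position 11 ')': depth becomes 0
Maximum depth reached: 2

2


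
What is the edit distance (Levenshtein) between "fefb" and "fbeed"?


Computing edit distance: "fefb" -> "fbeed"
DP table:
           f    b    e    e    d
      0    1    2    3    4    5
  f   1    0    1    2    3    4
  e   2    1    1    1    2    3
  f   3    2    2    2    2    3
  b   4    3    2    3    3    3
Edit distance = dp[4][5] = 3

3


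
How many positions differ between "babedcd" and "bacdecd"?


Comparing "babedcd" and "bacdecd" position by position:
  Position 0: 'b' vs 'b' => same
  Position 1: 'a' vs 'a' => same
  Position 2: 'b' vs 'c' => DIFFER
  Position 3: 'e' vs 'd' => DIFFER
  Position 4: 'd' vs 'e' => DIFFER
  Position 5: 'c' vs 'c' => same
  Position 6: 'd' vs 'd' => same
Positions that differ: 3

3


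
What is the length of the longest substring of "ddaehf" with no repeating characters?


Input: "ddaehf"
Sliding window (track last position of each char):
  Position 0 ('d'): window [0,0] length 1 -- new best
  Position 1 ('d'): repeat (last at 0), move window start to 1
  Position 1 ('d'): window [1,1] length 1
  Position 2 ('a'): window [1,2] length 2 -- new best
  Position 3 ('e'): window [1,3] length 3 -- new best
  Position 4 ('h'): window [1,4] length 4 -- new best
  Position 5 ('f'): window [1,5] length 5 -- new best
Longest substring with no repeats: "daehf" with length 5

5


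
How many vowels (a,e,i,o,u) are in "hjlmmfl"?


Input: hjlmmfl
Checking each character:
  'h' at position 0: consonant
  'j' at position 1: consonant
  'l' at position 2: consonant
  'm' at position 3: consonant
  'm' at position 4: consonant
  'f' at position 5: consonant
  'l' at position 6: consonant
Total vowels: 0

0


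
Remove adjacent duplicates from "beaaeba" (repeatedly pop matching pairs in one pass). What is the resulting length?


Input: beaaeba
Stack-based adjacent duplicate removal:
  Read 'b': push. Stack: b
  Read 'e': push. Stack: be
  Read 'a': push. Stack: bea
  Read 'a': matches stack top 'a' => pop. Stack: be
  Read 'e': matches stack top 'e' => pop. Stack: b
  Read 'b': matches stack top 'b' => pop. Stack: (empty)
  Read 'a': push. Stack: a
Final stack: "a" (length 1)

1


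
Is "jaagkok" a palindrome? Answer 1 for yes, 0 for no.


Input: jaagkok
Reversed: kokgaaj
  Compare pos 0 ('j') with pos 6 ('k'): MISMATCH
  Compare pos 1 ('a') with pos 5 ('o'): MISMATCH
  Compare pos 2 ('a') with pos 4 ('k'): MISMATCH
Result: not a palindrome

0


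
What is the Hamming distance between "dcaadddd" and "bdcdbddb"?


Comparing "dcaadddd" and "bdcdbddb" position by position:
  Position 0: 'd' vs 'b' => differ
  Position 1: 'c' vs 'd' => differ
  Position 2: 'a' vs 'c' => differ
  Position 3: 'a' vs 'd' => differ
  Position 4: 'd' vs 'b' => differ
  Position 5: 'd' vs 'd' => same
  Position 6: 'd' vs 'd' => same
  Position 7: 'd' vs 'b' => differ
Total differences (Hamming distance): 6

6
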